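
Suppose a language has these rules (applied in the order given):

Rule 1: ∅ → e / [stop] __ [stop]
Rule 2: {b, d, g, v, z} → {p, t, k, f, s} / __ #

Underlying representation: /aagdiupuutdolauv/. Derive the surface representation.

Rule 1 (stop-cluster e-epenthesis): /g/ and /d/ form a stop–stop cluster, so [e] is inserted between them. /t/ and /d/ form a stop–stop cluster, so [e] is inserted between them. /aagdiupuutdolauv/ → aagediupuutedolauv.
Rule 2 (final devoicing): /v/ is a voiced obstruent in word-final position, so it devoices to [f]. /aagediupuutedolauv/ → aagediupuutedolauf.

aagediupuutedolauf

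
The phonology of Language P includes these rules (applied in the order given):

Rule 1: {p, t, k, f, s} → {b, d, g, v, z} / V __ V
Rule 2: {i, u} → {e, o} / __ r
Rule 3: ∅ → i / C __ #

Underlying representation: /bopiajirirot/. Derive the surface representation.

bobiajereroti

Rule 1 (intervocalic voicing): /p/ is a voiceless obstruent between vowels /o/ and /i/, so it voices to [b]. /bopiajirirot/ → bobiajirirot.
Rule 2 (pre-rhotic lowering): /i/ is a high vowel immediately before /r/, so it lowers to [e]. /i/ is a high vowel immediately before /r/, so it lowers to [e]. /bobiajirirot/ → bobiajererot.
Rule 3 (final i-epenthesis): the form ends in the consonant /t/, so [i] is inserted word-finally. /bobiajererot/ → bobiajereroti.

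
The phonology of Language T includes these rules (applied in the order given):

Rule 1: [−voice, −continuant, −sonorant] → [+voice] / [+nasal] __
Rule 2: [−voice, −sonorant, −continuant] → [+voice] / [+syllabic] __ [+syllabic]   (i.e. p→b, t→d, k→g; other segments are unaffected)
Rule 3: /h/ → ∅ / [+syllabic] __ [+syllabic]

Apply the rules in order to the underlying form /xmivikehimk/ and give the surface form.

Rule 1 (post-nasal voicing): /k/ is a voiceless stop immediately after the nasal /m/, so it voices to [g]. /xmivikehimk/ → xmivikehimg.
Rule 2 (intervocalic voicing): /k/ is a voiceless stop between vowels /i/ and /e/, so it voices to [g]. /xmivikehimg/ → xmivigehimg.
Rule 3 (intervocalic h-deletion): /h/ occurs between vowels /e/ and /i/, so it deletes. /xmivigehimg/ → xmivigeimg.

xmivigeimg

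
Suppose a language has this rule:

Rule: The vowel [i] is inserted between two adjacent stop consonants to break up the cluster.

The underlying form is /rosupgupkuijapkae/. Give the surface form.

/p/ and /g/ form a stop–stop cluster, so [i] is inserted between them.
/p/ and /k/ form a stop–stop cluster, so [i] is inserted between them.
/p/ and /k/ form a stop–stop cluster, so [i] is inserted between them.
Surface form: [rosupigupikuijapikae].

rosupigupikuijapikae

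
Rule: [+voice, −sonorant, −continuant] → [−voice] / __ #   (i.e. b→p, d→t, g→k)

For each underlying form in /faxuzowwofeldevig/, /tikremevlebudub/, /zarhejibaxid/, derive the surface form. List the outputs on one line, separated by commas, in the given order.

faxuzowwofeldevik, tikremevlebudup, zarhejibaxit

/faxuzowwofeldevig/: /g/ is a voiced stop in word-final position, so it devoices to [k]. → [faxuzowwofeldevik].
/tikremevlebudub/: /b/ is a voiced stop in word-final position, so it devoices to [p]. → [tikremevlebudup].
/zarhejibaxid/: /d/ is a voiced stop in word-final position, so it devoices to [t]. → [zarhejibaxit].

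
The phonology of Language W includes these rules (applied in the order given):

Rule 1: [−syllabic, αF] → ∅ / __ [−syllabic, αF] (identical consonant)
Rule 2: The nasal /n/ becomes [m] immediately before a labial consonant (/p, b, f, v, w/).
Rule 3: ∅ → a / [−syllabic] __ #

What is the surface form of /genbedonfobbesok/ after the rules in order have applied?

Rule 1 (degemination): /bb/ is a geminate; the first /b/ deletes. /genbedonfobbesok/ → genbedonfobesok.
Rule 2 (nasal place assimilation): /n/ precedes the labial consonant /b/, so it assimilates in place to [m]. /n/ precedes the labial consonant /f/, so it assimilates in place to [m]. /genbedonfobesok/ → gembedomfobesok.
Rule 3 (final a-epenthesis): the form ends in the consonant /k/, so [a] is inserted word-finally. /gembedomfobesok/ → gembedomfobesoka.

gembedomfobesoka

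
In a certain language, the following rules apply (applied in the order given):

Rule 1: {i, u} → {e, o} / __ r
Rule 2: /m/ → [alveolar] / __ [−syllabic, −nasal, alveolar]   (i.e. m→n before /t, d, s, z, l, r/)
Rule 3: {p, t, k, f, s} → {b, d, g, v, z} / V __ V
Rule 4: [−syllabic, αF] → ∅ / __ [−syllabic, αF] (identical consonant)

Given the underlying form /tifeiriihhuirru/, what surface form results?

tiveeriihueru

Rule 1 (pre-rhotic lowering): /i/ is a high vowel immediately before /r/, so it lowers to [e]. /i/ is a high vowel immediately before /r/, so it lowers to [e]. /tifeiriihhuirru/ → tifeeriihhuerru.
Rule 2 (nasal place assimilation): no segment meets the environment; /tifeeriihhuerru/ is unchanged.
Rule 3 (intervocalic voicing): /f/ is a voiceless obstruent between vowels /i/ and /e/, so it voices to [v]. /tifeeriihhuerru/ → tiveeriihhuerru.
Rule 4 (degemination): /hh/ is a geminate; the first /h/ deletes. /rr/ is a geminate; the first /r/ deletes. /tiveeriihhuerru/ → tiveeriihueru.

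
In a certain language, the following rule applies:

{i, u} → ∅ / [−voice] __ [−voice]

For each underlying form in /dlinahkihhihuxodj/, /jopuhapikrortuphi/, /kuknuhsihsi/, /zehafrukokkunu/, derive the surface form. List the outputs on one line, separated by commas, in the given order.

dlinahkhhhxodj, jophapkrortphi, kknuhshsi, zehafrukokkunu

/dlinahkihhihuxodj/: /i/ is a high vowel flanked by voiceless consonants /k/ and /h/, so it deletes. /i/ is a high vowel flanked by voiceless consonants /h/ and /h/, so it deletes. /u/ is a high vowel flanked by voiceless consonants /h/ and /x/, so it deletes. → [dlinahkhhhxodj].
/jopuhapikrortuphi/: /u/ is a high vowel flanked by voiceless consonants /p/ and /h/, so it deletes. /i/ is a high vowel flanked by voiceless consonants /p/ and /k/, so it deletes. /u/ is a high vowel flanked by voiceless consonants /t/ and /p/, so it deletes. → [jophapkrortphi].
/kuknuhsihsi/: /u/ is a high vowel flanked by voiceless consonants /k/ and /k/, so it deletes. /i/ is a high vowel flanked by voiceless consonants /s/ and /h/, so it deletes. → [kknuhshsi].
/zehafrukokkunu/: the rule's environment is not met; surfaces unchanged as [zehafrukokkunu].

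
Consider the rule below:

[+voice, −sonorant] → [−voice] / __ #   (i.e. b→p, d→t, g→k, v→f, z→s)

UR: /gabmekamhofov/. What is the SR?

gabmekamhofof

Scanning /gabmekamhofov/: /g/ at position 1 is not in the conditioning environment; /b/ at position 3 is not in the conditioning environment; /v/ is a voiced obstruent in word-final position, so it devoices to [f].
Result: [gabmekamhofof].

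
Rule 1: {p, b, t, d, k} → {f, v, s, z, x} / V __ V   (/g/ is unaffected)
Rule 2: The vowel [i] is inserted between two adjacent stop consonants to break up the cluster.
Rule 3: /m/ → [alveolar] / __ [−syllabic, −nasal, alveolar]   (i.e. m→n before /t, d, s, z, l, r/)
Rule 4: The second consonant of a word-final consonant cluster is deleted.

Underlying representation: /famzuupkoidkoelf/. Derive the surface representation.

fanzuupikoidikoel

Rule 1 (intervocalic spirantization): no segment meets the environment; /famzuupkoidkoelf/ is unchanged.
Rule 2 (stop-cluster i-epenthesis): /p/ and /k/ form a stop–stop cluster, so [i] is inserted between them. /d/ and /k/ form a stop–stop cluster, so [i] is inserted between them. /famzuupkoidkoelf/ → famzuupikoidikoelf.
Rule 3 (nasal place assimilation): /m/ precedes the alveolar consonant /z/, so it assimilates in place to [n]. /famzuupikoidikoelf/ → fanzuupikoidikoelf.
Rule 4 (final cluster simplification): /f/ is the second consonant of a word-final cluster /lf/, so it deletes. /fanzuupikoidikoelf/ → fanzuupikoidikoel.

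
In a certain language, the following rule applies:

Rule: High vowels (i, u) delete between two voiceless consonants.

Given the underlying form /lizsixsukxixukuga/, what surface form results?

/i/ is a high vowel flanked by voiceless consonants /s/ and /x/, so it deletes.
/u/ is a high vowel flanked by voiceless consonants /s/ and /k/, so it deletes.
/i/ is a high vowel flanked by voiceless consonants /x/ and /x/, so it deletes.
/u/ is a high vowel flanked by voiceless consonants /x/ and /k/, so it deletes.
The other instances of /i/, /u/ do not occur in the required environment and remain unchanged.
Surface form: [lizsxskxxkuga].

lizsxskxxkuga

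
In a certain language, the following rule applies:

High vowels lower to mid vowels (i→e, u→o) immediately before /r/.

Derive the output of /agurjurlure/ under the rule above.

/u/ is a high vowel immediately before /r/, so it lowers to [o].
/u/ is a high vowel immediately before /r/, so it lowers to [o].
/u/ is a high vowel immediately before /r/, so it lowers to [o].
Surface form: [agorjorlore].

agorjorlore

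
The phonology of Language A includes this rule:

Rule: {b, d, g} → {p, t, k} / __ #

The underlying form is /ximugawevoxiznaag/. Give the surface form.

ximugawevoxiznaak

/g/ is a voiced stop in word-final position, so it devoices to [k].
Surface form: [ximugawevoxiznaak].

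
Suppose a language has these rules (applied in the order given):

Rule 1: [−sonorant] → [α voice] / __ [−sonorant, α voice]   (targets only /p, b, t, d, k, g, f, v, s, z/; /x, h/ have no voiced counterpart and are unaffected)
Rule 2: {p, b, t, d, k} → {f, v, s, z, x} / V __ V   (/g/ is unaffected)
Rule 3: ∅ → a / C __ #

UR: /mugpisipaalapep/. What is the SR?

Rule 1 (regressive voicing assimilation): /g/ precedes the voiceless obstruent /p/, so it devoices to [k] by assimilation. /mugpisipaalapep/ → mukpisipaalapep.
Rule 2 (intervocalic spirantization): /p/ is a stop between vowels /i/ and /a/, so it spirantizes to the fricative [f]. /p/ is a stop between vowels /a/ and /e/, so it spirantizes to the fricative [f]. /mukpisipaalapep/ → mukpisifaalafep.
Rule 3 (final a-epenthesis): the form ends in the consonant /p/, so [a] is inserted word-finally. /mukpisifaalafep/ → mukpisifaalafepa.

mukpisifaalafepa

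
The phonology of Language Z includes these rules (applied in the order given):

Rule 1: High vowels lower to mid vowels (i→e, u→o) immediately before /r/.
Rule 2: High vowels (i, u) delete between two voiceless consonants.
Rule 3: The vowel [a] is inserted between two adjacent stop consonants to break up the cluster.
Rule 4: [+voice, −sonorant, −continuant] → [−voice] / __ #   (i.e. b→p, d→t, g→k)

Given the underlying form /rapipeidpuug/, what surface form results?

rapapeidapuuk

Rule 1 (pre-rhotic lowering): no segment meets the environment; /rapipeidpuug/ is unchanged.
Rule 2 (high vowel syncope): /i/ is a high vowel flanked by voiceless consonants /p/ and /p/, so it deletes. /rapipeidpuug/ → rappeidpuug.
Rule 3 (stop-cluster a-epenthesis): /p/ and /p/ form a stop–stop cluster, so [a] is inserted between them. /d/ and /p/ form a stop–stop cluster, so [a] is inserted between them. /rappeidpuug/ → rapapeidapuug.
Rule 4 (final devoicing): /g/ is a voiced stop in word-final position, so it devoices to [k]. /rapapeidapuug/ → rapapeidapuuk.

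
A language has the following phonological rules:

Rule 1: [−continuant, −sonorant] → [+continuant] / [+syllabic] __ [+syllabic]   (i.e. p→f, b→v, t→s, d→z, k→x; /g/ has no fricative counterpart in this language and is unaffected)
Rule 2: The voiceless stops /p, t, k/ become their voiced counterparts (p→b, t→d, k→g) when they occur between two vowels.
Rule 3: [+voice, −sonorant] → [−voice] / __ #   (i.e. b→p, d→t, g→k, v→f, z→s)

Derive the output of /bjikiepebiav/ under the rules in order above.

Rule 1 (intervocalic spirantization): /k/ is a stop between vowels /i/ and /i/, so it spirantizes to the fricative [x]. /p/ is a stop between vowels /e/ and /e/, so it spirantizes to the fricative [f]. /b/ is a stop between vowels /e/ and /i/, so it spirantizes to the fricative [v]. /bjikiepebiav/ → bjixiefeviav.
Rule 2 (intervocalic voicing): no segment meets the environment; /bjixiefeviav/ is unchanged.
Rule 3 (final devoicing): /v/ is a voiced obstruent in word-final position, so it devoices to [f]. /bjixiefeviav/ → bjixiefeviaf.

bjixiefeviaf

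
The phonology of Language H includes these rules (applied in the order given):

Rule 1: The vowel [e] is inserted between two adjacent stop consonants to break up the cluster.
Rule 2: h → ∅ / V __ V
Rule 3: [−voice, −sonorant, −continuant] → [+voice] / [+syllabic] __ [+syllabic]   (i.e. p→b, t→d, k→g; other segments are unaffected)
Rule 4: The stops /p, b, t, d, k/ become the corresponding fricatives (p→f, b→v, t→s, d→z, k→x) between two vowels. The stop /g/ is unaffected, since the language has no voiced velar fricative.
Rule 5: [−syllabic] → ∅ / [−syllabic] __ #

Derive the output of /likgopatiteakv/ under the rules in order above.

Rule 1 (stop-cluster e-epenthesis): /k/ and /g/ form a stop–stop cluster, so [e] is inserted between them. /likgopatiteakv/ → likegopatiteakv.
Rule 2 (intervocalic h-deletion): no segment meets the environment; /likegopatiteakv/ is unchanged.
Rule 3 (intervocalic voicing): /k/ is a voiceless stop between vowels /i/ and /e/, so it voices to [g]. /p/ is a voiceless stop between vowels /o/ and /a/, so it voices to [b]. /t/ is a voiceless stop between vowels /a/ and /i/, so it voices to [d]. /t/ is a voiceless stop between vowels /i/ and /e/, so it voices to [d]. /likegopatiteakv/ → ligegobadideakv.
Rule 4 (intervocalic spirantization): /b/ is a stop between vowels /o/ and /a/, so it spirantizes to the fricative [v]. /d/ is a stop between vowels /a/ and /i/, so it spirantizes to the fricative [z]. /d/ is a stop between vowels /i/ and /e/, so it spirantizes to the fricative [z]. /ligegobadideakv/ → ligegovazizeakv.
Rule 5 (final cluster simplification): /v/ is the second consonant of a word-final cluster /kv/, so it deletes. /ligegovazizeakv/ → ligegovazizeak.

ligegovazizeak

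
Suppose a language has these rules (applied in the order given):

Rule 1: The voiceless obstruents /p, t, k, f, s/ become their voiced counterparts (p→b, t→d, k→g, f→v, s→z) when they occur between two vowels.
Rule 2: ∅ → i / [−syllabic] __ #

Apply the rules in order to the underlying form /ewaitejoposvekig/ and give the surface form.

Rule 1 (intervocalic voicing): /t/ is a voiceless obstruent between vowels /i/ and /e/, so it voices to [d]. /p/ is a voiceless obstruent between vowels /o/ and /o/, so it voices to [b]. /k/ is a voiceless obstruent between vowels /e/ and /i/, so it voices to [g]. /ewaitejoposvekig/ → ewaidejobosvegig.
Rule 2 (final i-epenthesis): the form ends in the consonant /g/, so [i] is inserted word-finally. /ewaidejobosvegig/ → ewaidejobosvegigi.

ewaidejobosvegigi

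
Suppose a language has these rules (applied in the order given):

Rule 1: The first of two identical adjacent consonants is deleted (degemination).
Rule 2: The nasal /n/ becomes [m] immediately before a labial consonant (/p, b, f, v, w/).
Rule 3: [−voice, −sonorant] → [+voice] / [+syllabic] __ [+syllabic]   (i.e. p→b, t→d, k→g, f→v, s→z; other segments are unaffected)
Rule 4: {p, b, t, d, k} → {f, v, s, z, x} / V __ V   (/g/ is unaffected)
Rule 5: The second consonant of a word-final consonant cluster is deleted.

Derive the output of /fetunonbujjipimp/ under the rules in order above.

fezunombujivim

Rule 1 (degemination): /jj/ is a geminate; the first /j/ deletes. /fetunonbujjipimp/ → fetunonbujipimp.
Rule 2 (nasal place assimilation): /n/ precedes the labial consonant /b/, so it assimilates in place to [m]. /fetunonbujipimp/ → fetunombujipimp.
Rule 3 (intervocalic voicing): /t/ is a voiceless obstruent between vowels /e/ and /u/, so it voices to [d]. /p/ is a voiceless obstruent between vowels /i/ and /i/, so it voices to [b]. /fetunombujipimp/ → fedunombujibimp.
Rule 4 (intervocalic spirantization): /d/ is a stop between vowels /e/ and /u/, so it spirantizes to the fricative [z]. /b/ is a stop between vowels /i/ and /i/, so it spirantizes to the fricative [v]. /fedunombujibimp/ → fezunombujivimp.
Rule 5 (final cluster simplification): /p/ is the second consonant of a word-final cluster /mp/, so it deletes. /fezunombujivimp/ → fezunombujivim.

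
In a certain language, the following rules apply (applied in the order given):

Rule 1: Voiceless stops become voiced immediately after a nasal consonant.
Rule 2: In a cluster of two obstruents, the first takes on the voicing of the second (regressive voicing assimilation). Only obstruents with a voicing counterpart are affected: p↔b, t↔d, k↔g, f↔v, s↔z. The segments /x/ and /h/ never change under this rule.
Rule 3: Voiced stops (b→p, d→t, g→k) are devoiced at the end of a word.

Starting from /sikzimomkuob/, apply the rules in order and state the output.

Rule 1 (post-nasal voicing): /k/ is a voiceless stop immediately after the nasal /m/, so it voices to [g]. /sikzimomkuob/ → sikzimomguob.
Rule 2 (regressive voicing assimilation): /k/ precedes the voiced obstruent /z/, so it voices to [g] by assimilation. /sikzimomguob/ → sigzimomguob.
Rule 3 (final devoicing): /b/ is a voiced stop in word-final position, so it devoices to [p]. /sigzimomguob/ → sigzimomguop.

sigzimomguop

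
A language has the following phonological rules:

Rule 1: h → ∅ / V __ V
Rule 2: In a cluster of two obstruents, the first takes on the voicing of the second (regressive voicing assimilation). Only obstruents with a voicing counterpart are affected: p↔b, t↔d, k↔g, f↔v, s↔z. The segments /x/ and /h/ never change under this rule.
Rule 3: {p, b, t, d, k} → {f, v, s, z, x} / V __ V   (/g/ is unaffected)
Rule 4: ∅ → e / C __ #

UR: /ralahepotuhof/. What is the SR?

ralaefosuofe

Rule 1 (intervocalic h-deletion): /h/ occurs between vowels /a/ and /e/, so it deletes. /h/ occurs between vowels /u/ and /o/, so it deletes. /ralahepotuhof/ → ralaepotuof.
Rule 2 (regressive voicing assimilation): no segment meets the environment; /ralaepotuof/ is unchanged.
Rule 3 (intervocalic spirantization): /p/ is a stop between vowels /e/ and /o/, so it spirantizes to the fricative [f]. /t/ is a stop between vowels /o/ and /u/, so it spirantizes to the fricative [s]. /ralaepotuof/ → ralaefosuof.
Rule 4 (final e-epenthesis): the form ends in the consonant /f/, so [e] is inserted word-finally. /ralaefosuof/ → ralaefosuofe.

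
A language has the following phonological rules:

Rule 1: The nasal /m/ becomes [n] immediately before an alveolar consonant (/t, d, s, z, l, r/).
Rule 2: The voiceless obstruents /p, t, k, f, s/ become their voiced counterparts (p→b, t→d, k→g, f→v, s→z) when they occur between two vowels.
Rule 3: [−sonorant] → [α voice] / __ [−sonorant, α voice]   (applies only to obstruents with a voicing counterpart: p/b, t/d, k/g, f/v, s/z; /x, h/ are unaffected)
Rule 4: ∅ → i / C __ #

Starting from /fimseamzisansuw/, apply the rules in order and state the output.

finseanzizansuwi

Rule 1 (nasal place assimilation): /m/ precedes the alveolar consonant /s/, so it assimilates in place to [n]. /m/ precedes the alveolar consonant /z/, so it assimilates in place to [n]. /fimseamzisansuw/ → finseanzisansuw.
Rule 2 (intervocalic voicing): /s/ is a voiceless obstruent between vowels /i/ and /a/, so it voices to [z]. /finseanzisansuw/ → finseanzizansuw.
Rule 3 (regressive voicing assimilation): no segment meets the environment; /finseanzizansuw/ is unchanged.
Rule 4 (final i-epenthesis): the form ends in the consonant /w/, so [i] is inserted word-finally. /finseanzizansuw/ → finseanzizansuwi.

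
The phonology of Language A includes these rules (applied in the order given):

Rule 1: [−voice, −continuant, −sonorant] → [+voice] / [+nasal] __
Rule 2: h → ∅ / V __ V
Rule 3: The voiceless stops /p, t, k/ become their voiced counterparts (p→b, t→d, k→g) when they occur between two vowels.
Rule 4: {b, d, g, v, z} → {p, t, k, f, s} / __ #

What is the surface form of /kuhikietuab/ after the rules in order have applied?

kuigieduap

Rule 1 (post-nasal voicing): no segment meets the environment; /kuhikietuab/ is unchanged.
Rule 2 (intervocalic h-deletion): /h/ occurs between vowels /u/ and /i/, so it deletes. /kuhikietuab/ → kuikietuab.
Rule 3 (intervocalic voicing): /k/ is a voiceless stop between vowels /i/ and /i/, so it voices to [g]. /t/ is a voiceless stop between vowels /e/ and /u/, so it voices to [d]. /kuikietuab/ → kuigieduab.
Rule 4 (final devoicing): /b/ is a voiced obstruent in word-final position, so it devoices to [p]. /kuigieduab/ → kuigieduap.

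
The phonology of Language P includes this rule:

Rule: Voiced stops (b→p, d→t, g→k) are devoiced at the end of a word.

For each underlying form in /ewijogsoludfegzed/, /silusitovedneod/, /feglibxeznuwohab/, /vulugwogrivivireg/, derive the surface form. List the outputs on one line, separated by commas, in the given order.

/ewijogsoludfegzed/: /d/ is a voiced stop in word-final position, so it devoices to [t]. → [ewijogsoludfegzet].
/silusitovedneod/: /d/ is a voiced stop in word-final position, so it devoices to [t]. → [silusitovedneot].
/feglibxeznuwohab/: /b/ is a voiced stop in word-final position, so it devoices to [p]. → [feglibxeznuwohap].
/vulugwogrivivireg/: /g/ is a voiced stop in word-final position, so it devoices to [k]. → [vulugwogrivivirek].

ewijogsoludfegzet, silusitovedneot, feglibxeznuwohap, vulugwogrivivirek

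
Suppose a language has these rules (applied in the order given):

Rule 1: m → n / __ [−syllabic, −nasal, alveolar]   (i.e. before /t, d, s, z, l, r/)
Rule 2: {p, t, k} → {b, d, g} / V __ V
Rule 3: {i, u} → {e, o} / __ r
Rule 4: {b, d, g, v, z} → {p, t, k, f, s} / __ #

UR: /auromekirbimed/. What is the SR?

Rule 1 (nasal place assimilation): no segment meets the environment; /auromekirbimed/ is unchanged.
Rule 2 (intervocalic voicing): /k/ is a voiceless stop between vowels /e/ and /i/, so it voices to [g]. /auromekirbimed/ → auromegirbimed.
Rule 3 (pre-rhotic lowering): /u/ is a high vowel immediately before /r/, so it lowers to [o]. /i/ is a high vowel immediately before /r/, so it lowers to [e]. /auromegirbimed/ → aoromegerbimed.
Rule 4 (final devoicing): /d/ is a voiced obstruent in word-final position, so it devoices to [t]. /aoromegerbimed/ → aoromegerbimet.

aoromegerbimet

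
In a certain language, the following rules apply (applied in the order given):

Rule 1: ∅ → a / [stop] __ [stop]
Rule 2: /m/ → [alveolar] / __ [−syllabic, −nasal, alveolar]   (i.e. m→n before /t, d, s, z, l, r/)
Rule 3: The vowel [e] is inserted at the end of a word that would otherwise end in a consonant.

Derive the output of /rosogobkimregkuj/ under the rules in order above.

Rule 1 (stop-cluster a-epenthesis): /b/ and /k/ form a stop–stop cluster, so [a] is inserted between them. /g/ and /k/ form a stop–stop cluster, so [a] is inserted between them. /rosogobkimregkuj/ → rosogobakimregakuj.
Rule 2 (nasal place assimilation): /m/ precedes the alveolar consonant /r/, so it assimilates in place to [n]. /rosogobakimregakuj/ → rosogobakinregakuj.
Rule 3 (final e-epenthesis): the form ends in the consonant /j/, so [e] is inserted word-finally. /rosogobakinregakuj/ → rosogobakinregakuje.

rosogobakinregakuje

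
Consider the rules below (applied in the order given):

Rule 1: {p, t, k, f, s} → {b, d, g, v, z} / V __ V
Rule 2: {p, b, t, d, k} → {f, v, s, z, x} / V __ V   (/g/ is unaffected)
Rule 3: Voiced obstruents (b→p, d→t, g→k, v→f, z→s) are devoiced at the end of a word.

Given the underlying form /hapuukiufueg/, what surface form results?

havuugiuvuek

Rule 1 (intervocalic voicing): /p/ is a voiceless obstruent between vowels /a/ and /u/, so it voices to [b]. /k/ is a voiceless obstruent between vowels /u/ and /i/, so it voices to [g]. /f/ is a voiceless obstruent between vowels /u/ and /u/, so it voices to [v]. /hapuukiufueg/ → habuugiuvueg.
Rule 2 (intervocalic spirantization): /b/ is a stop between vowels /a/ and /u/, so it spirantizes to the fricative [v]. /habuugiuvueg/ → havuugiuvueg.
Rule 3 (final devoicing): /g/ is a voiced obstruent in word-final position, so it devoices to [k]. /havuugiuvueg/ → havuugiuvuek.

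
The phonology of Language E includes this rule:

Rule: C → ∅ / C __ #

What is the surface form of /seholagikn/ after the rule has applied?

seholagik

/n/ is the second consonant of a word-final cluster /kn/, so it deletes.
The other instances of /s/, /h/, /l/, /g/, /k/ do not occur in the required environment and remain unchanged.
Surface form: [seholagik].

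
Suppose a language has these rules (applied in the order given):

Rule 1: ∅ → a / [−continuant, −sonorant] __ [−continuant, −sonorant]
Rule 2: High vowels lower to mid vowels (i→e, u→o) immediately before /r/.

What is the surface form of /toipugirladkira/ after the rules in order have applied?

Rule 1 (stop-cluster a-epenthesis): /d/ and /k/ form a stop–stop cluster, so [a] is inserted between them. /toipugirladkira/ → toipugirladakira.
Rule 2 (pre-rhotic lowering): /i/ is a high vowel immediately before /r/, so it lowers to [e]. /i/ is a high vowel immediately before /r/, so it lowers to [e]. /toipugirladakira/ → toipugerladakera.

toipugerladakera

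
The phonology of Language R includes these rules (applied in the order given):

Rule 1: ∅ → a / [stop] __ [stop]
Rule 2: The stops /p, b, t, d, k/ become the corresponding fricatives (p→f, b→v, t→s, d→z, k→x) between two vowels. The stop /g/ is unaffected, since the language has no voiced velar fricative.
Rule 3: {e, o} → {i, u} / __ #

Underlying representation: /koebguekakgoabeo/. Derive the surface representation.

Rule 1 (stop-cluster a-epenthesis): /b/ and /g/ form a stop–stop cluster, so [a] is inserted between them. /k/ and /g/ form a stop–stop cluster, so [a] is inserted between them. /koebguekakgoabeo/ → koebaguekakagoabeo.
Rule 2 (intervocalic spirantization): /b/ is a stop between vowels /e/ and /a/, so it spirantizes to the fricative [v]. /k/ is a stop between vowels /e/ and /a/, so it spirantizes to the fricative [x]. /k/ is a stop between vowels /a/ and /a/, so it spirantizes to the fricative [x]. /b/ is a stop between vowels /a/ and /e/, so it spirantizes to the fricative [v]. /koebaguekakagoabeo/ → koevaguexaxagoaveo.
Rule 3 (final vowel raising): /o/ is a mid vowel in word-final position, so it raises to [u]. /koevaguexaxagoaveo/ → koevaguexaxagoaveu.

koevaguexaxagoaveu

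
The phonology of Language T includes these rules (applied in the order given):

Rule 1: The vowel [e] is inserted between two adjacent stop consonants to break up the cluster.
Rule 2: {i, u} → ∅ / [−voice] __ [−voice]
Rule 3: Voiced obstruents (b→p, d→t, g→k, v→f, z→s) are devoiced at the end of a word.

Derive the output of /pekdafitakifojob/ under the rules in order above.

Rule 1 (stop-cluster e-epenthesis): /k/ and /d/ form a stop–stop cluster, so [e] is inserted between them. /pekdafitakifojob/ → pekedafitakifojob.
Rule 2 (high vowel syncope): /i/ is a high vowel flanked by voiceless consonants /f/ and /t/, so it deletes. /i/ is a high vowel flanked by voiceless consonants /k/ and /f/, so it deletes. /pekedafitakifojob/ → pekedaftakfojob.
Rule 3 (final devoicing): /b/ is a voiced obstruent in word-final position, so it devoices to [p]. /pekedaftakfojob/ → pekedaftakfojop.

pekedaftakfojop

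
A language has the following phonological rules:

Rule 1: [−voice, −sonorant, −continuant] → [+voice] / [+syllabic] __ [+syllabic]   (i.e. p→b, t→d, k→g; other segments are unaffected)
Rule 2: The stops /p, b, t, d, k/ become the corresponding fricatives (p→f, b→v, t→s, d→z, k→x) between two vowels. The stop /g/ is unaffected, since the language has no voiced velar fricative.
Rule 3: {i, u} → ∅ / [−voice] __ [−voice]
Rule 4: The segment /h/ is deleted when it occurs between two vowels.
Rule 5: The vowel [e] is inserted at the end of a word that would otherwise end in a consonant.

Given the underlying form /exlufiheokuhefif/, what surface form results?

exlufheogueffe

Rule 1 (intervocalic voicing): /k/ is a voiceless stop between vowels /o/ and /u/, so it voices to [g]. /exlufiheokuhefif/ → exlufiheoguhefif.
Rule 2 (intervocalic spirantization): no segment meets the environment; /exlufiheoguhefif/ is unchanged.
Rule 3 (high vowel syncope): /i/ is a high vowel flanked by voiceless consonants /f/ and /h/, so it deletes. /i/ is a high vowel flanked by voiceless consonants /f/ and /f/, so it deletes. /exlufiheoguhefif/ → exlufheoguheff.
Rule 4 (intervocalic h-deletion): /h/ occurs between vowels /u/ and /e/, so it deletes. /exlufheoguheff/ → exlufheogueff.
Rule 5 (final e-epenthesis): the form ends in the consonant /f/, so [e] is inserted word-finally. /exlufheogueff/ → exlufheogueffe.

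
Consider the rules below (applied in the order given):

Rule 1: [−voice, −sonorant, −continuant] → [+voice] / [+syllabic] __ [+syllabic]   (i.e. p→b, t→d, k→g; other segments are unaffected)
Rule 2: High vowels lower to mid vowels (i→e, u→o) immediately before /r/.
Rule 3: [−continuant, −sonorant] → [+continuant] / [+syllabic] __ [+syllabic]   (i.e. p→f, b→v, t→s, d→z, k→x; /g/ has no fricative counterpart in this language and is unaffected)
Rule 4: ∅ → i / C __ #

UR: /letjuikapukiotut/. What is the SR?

Rule 1 (intervocalic voicing): /k/ is a voiceless stop between vowels /i/ and /a/, so it voices to [g]. /p/ is a voiceless stop between vowels /a/ and /u/, so it voices to [b]. /k/ is a voiceless stop between vowels /u/ and /i/, so it voices to [g]. /t/ is a voiceless stop between vowels /o/ and /u/, so it voices to [d]. /letjuikapukiotut/ → letjuigabugiodut.
Rule 2 (pre-rhotic lowering): no segment meets the environment; /letjuigabugiodut/ is unchanged.
Rule 3 (intervocalic spirantization): /b/ is a stop between vowels /a/ and /u/, so it spirantizes to the fricative [v]. /d/ is a stop between vowels /o/ and /u/, so it spirantizes to the fricative [z]. /letjuigabugiodut/ → letjuigavugiozut.
Rule 4 (final i-epenthesis): the form ends in the consonant /t/, so [i] is inserted word-finally. /letjuigavugiozut/ → letjuigavugiozuti.

letjuigavugiozuti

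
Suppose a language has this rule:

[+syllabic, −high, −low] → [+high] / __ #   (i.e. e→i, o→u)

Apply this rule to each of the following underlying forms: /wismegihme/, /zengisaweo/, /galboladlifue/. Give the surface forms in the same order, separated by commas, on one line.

/wismegihme/: /e/ is a mid vowel in word-final position, so it raises to [i]. → [wismegihmi].
/zengisaweo/: /o/ is a mid vowel in word-final position, so it raises to [u]. → [zengisaweu].
/galboladlifue/: /e/ is a mid vowel in word-final position, so it raises to [i]. → [galboladlifui].

wismegihmi, zengisaweu, galboladlifui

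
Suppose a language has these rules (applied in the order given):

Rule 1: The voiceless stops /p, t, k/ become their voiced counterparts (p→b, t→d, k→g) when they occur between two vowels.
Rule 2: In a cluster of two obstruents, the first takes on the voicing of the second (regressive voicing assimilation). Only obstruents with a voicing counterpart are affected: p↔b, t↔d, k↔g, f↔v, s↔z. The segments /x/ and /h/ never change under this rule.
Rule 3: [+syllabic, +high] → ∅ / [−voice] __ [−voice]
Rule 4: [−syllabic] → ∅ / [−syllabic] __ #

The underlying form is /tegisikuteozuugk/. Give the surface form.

Rule 1 (intervocalic voicing): /k/ is a voiceless stop between vowels /i/ and /u/, so it voices to [g]. /t/ is a voiceless stop between vowels /u/ and /e/, so it voices to [d]. /tegisikuteozuugk/ → tegisigudeozuugk.
Rule 2 (regressive voicing assimilation): /g/ precedes the voiceless obstruent /k/, so it devoices to [k] by assimilation. /tegisigudeozuugk/ → tegisigudeozuukk.
Rule 3 (high vowel syncope): no segment meets the environment; /tegisigudeozuukk/ is unchanged.
Rule 4 (final cluster simplification): /k/ is the second consonant of a word-final cluster /kk/, so it deletes. /tegisigudeozuukk/ → tegisigudeozuuk.

tegisigudeozuuk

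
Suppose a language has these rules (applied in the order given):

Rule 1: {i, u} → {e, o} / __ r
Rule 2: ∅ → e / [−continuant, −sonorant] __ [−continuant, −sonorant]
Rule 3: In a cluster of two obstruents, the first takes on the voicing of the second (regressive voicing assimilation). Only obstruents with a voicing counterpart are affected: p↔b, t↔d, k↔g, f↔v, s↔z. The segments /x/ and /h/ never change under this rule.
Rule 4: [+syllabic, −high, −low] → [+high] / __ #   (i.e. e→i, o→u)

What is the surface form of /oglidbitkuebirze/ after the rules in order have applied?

oglidebitekueberzi

Rule 1 (pre-rhotic lowering): /i/ is a high vowel immediately before /r/, so it lowers to [e]. /oglidbitkuebirze/ → oglidbitkueberze.
Rule 2 (stop-cluster e-epenthesis): /d/ and /b/ form a stop–stop cluster, so [e] is inserted between them. /t/ and /k/ form a stop–stop cluster, so [e] is inserted between them. /oglidbitkueberze/ → oglidebitekueberze.
Rule 3 (regressive voicing assimilation): no segment meets the environment; /oglidebitekueberze/ is unchanged.
Rule 4 (final vowel raising): /e/ is a mid vowel in word-final position, so it raises to [i]. /oglidebitekueberze/ → oglidebitekueberzi.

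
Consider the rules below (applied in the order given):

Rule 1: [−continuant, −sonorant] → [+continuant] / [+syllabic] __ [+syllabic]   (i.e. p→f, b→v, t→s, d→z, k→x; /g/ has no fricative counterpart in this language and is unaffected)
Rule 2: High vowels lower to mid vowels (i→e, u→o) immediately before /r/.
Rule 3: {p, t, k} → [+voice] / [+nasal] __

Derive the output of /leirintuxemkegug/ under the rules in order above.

Rule 1 (intervocalic spirantization): no segment meets the environment; /leirintuxemkegug/ is unchanged.
Rule 2 (pre-rhotic lowering): /i/ is a high vowel immediately before /r/, so it lowers to [e]. /leirintuxemkegug/ → leerintuxemkegug.
Rule 3 (post-nasal voicing): /t/ is a voiceless stop immediately after the nasal /n/, so it voices to [d]. /k/ is a voiceless stop immediately after the nasal /m/, so it voices to [g]. /leerintuxemkegug/ → leerinduxemgegug.

leerinduxemgegug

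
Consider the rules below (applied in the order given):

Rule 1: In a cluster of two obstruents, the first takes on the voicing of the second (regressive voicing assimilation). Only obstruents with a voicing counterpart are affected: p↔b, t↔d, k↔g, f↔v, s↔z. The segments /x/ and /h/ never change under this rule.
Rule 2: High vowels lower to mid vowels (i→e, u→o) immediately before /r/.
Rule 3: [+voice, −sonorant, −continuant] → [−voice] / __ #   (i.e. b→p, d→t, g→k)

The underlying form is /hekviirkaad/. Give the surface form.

hegvierkaat

Rule 1 (regressive voicing assimilation): /k/ precedes the voiced obstruent /v/, so it voices to [g] by assimilation. /hekviirkaad/ → hegviirkaad.
Rule 2 (pre-rhotic lowering): /i/ is a high vowel immediately before /r/, so it lowers to [e]. /hegviirkaad/ → hegvierkaad.
Rule 3 (final devoicing): /d/ is a voiced stop in word-final position, so it devoices to [t]. /hegvierkaad/ → hegvierkaat.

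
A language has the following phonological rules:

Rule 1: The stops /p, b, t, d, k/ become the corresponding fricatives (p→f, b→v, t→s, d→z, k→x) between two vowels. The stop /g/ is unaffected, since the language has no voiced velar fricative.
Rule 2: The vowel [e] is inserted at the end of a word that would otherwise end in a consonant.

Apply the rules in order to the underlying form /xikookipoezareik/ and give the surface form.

xixooxifoezareike

Rule 1 (intervocalic spirantization): /k/ is a stop between vowels /i/ and /o/, so it spirantizes to the fricative [x]. /k/ is a stop between vowels /o/ and /i/, so it spirantizes to the fricative [x]. /p/ is a stop between vowels /i/ and /o/, so it spirantizes to the fricative [f]. /xikookipoezareik/ → xixooxifoezareik.
Rule 2 (final e-epenthesis): the form ends in the consonant /k/, so [e] is inserted word-finally. /xixooxifoezareik/ → xixooxifoezareike.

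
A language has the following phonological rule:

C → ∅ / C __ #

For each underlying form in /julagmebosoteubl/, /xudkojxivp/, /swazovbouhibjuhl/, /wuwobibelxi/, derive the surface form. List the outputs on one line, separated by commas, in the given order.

julagmebosoteub, xudkojxiv, swazovbouhibjuh, wuwobibelxi

/julagmebosoteubl/: /l/ is the second consonant of a word-final cluster /bl/, so it deletes. → [julagmebosoteub].
/xudkojxivp/: /p/ is the second consonant of a word-final cluster /vp/, so it deletes. → [xudkojxiv].
/swazovbouhibjuhl/: /l/ is the second consonant of a word-final cluster /hl/, so it deletes. → [swazovbouhibjuh].
/wuwobibelxi/: the rule's environment is not met; surfaces unchanged as [wuwobibelxi].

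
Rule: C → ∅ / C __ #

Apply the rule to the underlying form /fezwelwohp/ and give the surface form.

/p/ is the second consonant of a word-final cluster /hp/, so it deletes.
The other instances of /f/, /z/, /w/, /l/, /h/ do not occur in the required environment and remain unchanged.
Surface form: [fezwelwoh].

fezwelwoh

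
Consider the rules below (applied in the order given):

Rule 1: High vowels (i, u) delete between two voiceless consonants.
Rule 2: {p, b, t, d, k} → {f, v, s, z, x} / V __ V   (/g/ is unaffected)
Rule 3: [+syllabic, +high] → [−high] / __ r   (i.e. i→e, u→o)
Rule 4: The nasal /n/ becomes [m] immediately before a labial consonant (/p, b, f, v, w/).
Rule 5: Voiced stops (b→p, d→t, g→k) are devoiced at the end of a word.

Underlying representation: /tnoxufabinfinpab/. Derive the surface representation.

tnoxfavimfimpap

Rule 1 (high vowel syncope): /u/ is a high vowel flanked by voiceless consonants /x/ and /f/, so it deletes. /tnoxufabinfinpab/ → tnoxfabinfinpab.
Rule 2 (intervocalic spirantization): /b/ is a stop between vowels /a/ and /i/, so it spirantizes to the fricative [v]. /tnoxfabinfinpab/ → tnoxfavinfinpab.
Rule 3 (pre-rhotic lowering): no segment meets the environment; /tnoxfavinfinpab/ is unchanged.
Rule 4 (nasal place assimilation): /n/ precedes the labial consonant /f/, so it assimilates in place to [m]. /n/ precedes the labial consonant /p/, so it assimilates in place to [m]. /tnoxfavinfinpab/ → tnoxfavimfimpab.
Rule 5 (final devoicing): /b/ is a voiced stop in word-final position, so it devoices to [p]. /tnoxfavimfimpab/ → tnoxfavimfimpap.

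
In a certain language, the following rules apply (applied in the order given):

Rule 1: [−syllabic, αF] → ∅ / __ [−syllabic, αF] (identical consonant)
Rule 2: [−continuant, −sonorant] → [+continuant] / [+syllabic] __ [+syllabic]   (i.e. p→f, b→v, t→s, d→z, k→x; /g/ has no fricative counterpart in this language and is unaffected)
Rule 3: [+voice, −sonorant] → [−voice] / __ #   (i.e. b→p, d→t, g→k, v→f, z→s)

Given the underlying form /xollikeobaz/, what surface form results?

Rule 1 (degemination): /ll/ is a geminate; the first /l/ deletes. /xollikeobaz/ → xolikeobaz.
Rule 2 (intervocalic spirantization): /k/ is a stop between vowels /i/ and /e/, so it spirantizes to the fricative [x]. /b/ is a stop between vowels /o/ and /a/, so it spirantizes to the fricative [v]. /xolikeobaz/ → xolixeovaz.
Rule 3 (final devoicing): /z/ is a voiced obstruent in word-final position, so it devoices to [s]. /xolixeovaz/ → xolixeovas.

xolixeovas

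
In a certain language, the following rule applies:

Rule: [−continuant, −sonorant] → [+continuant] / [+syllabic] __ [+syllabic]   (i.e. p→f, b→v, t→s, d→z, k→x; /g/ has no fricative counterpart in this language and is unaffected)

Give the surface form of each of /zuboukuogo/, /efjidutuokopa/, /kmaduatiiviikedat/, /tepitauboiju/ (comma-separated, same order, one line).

/zuboukuogo/: /b/ is a stop between vowels /u/ and /o/, so it spirantizes to the fricative [v]. /k/ is a stop between vowels /u/ and /u/, so it spirantizes to the fricative [x]. → [zuvouxuogo].
/efjidutuokopa/: /d/ is a stop between vowels /i/ and /u/, so it spirantizes to the fricative [z]. /t/ is a stop between vowels /u/ and /u/, so it spirantizes to the fricative [s]. /k/ is a stop between vowels /o/ and /o/, so it spirantizes to the fricative [x]. /p/ is a stop between vowels /o/ and /a/, so it spirantizes to the fricative [f]. → [efjizusuoxofa].
/kmaduatiiviikedat/: /d/ is a stop between vowels /a/ and /u/, so it spirantizes to the fricative [z]. /t/ is a stop between vowels /a/ and /i/, so it spirantizes to the fricative [s]. /k/ is a stop between vowels /i/ and /e/, so it spirantizes to the fricative [x]. /d/ is a stop between vowels /e/ and /a/, so it spirantizes to the fricative [z]. → [kmazuasiiviixezat].
/tepitauboiju/: /p/ is a stop between vowels /e/ and /i/, so it spirantizes to the fricative [f]. /t/ is a stop between vowels /i/ and /a/, so it spirantizes to the fricative [s]. /b/ is a stop between vowels /u/ and /o/, so it spirantizes to the fricative [v]. → [tefisauvoiju].

zuvouxuogo, efjizusuoxofa, kmazuasiiviixezat, tefisauvoiju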